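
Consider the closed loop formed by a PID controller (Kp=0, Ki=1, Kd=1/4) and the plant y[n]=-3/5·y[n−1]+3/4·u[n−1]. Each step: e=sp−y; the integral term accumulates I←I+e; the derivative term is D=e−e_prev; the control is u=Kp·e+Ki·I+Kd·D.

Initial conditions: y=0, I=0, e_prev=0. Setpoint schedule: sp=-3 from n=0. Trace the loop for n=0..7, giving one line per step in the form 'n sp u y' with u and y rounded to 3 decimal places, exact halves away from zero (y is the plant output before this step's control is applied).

(exact arithmetic carried between steps; '≈' marks a value shown rounded to 6 d.p. or computed from one; I and e_prev carry over from the previous line; the table rounds u and y to 3 d.p., halves away from zero)
n=0: y=0, sp=-3, e=sp−y=-3; I=-3, D=e−e_prev=-3; u=0·(-3)+1·(-3)+1/4·(-3)=-3.75; next y=-3/5·0+3/4·(-3.75)=-2.8125
n=1: y=-2.8125, sp=-3, e=sp−y=-0.1875; I=-3.1875, D=e−e_prev=2.8125; u=0·(-0.1875)+1·(-3.1875)+1/4·2.8125=-2.484375; next y=-3/5·(-2.8125)+3/4·(-2.484375)≈-0.175781
n=2: y≈-0.175781, sp=-3, e=sp−y≈-2.824219; I≈-6.011719, D=e−e_prev≈-2.636719; u=0·(-2.824219)+1·(-6.011719)+1/4·(-2.636719)≈-6.670898; next y=-3/5·(-0.175781)+3/4·(-6.670898)≈-4.897705
n=3: y≈-4.897705, sp=-3, e=sp−y≈1.897705; I≈-4.114014, D=e−e_prev≈4.721924; u=0·1.897705+1·(-4.114014)+1/4·4.721924≈-2.933533; next y=-3/5·(-4.897705)+3/4·(-2.933533)≈0.738474
n=4: y≈0.738474, sp=-3, e=sp−y≈-3.738474; I≈-7.852487, D=e−e_prev≈-5.636179; u=0·(-3.738474)+1·(-7.852487)+1/4·(-5.636179)≈-9.261532; next y=-3/5·0.738474+3/4·(-9.261532)≈-7.389233
n=5: y≈-7.389233, sp=-3, e=sp−y≈4.389233; I≈-3.463254, D=e−e_prev≈8.127706; u=0·4.389233+1·(-3.463254)+1/4·8.127706≈-1.431328; next y=-3/5·(-7.389233)+3/4·(-1.431328)≈3.360044
n=6: y≈3.360044, sp=-3, e=sp−y≈-6.360044; I≈-9.823298, D=e−e_prev≈-10.749277; u=0·(-6.360044)+1·(-9.823298)+1/4·(-10.749277)≈-12.510618; next y=-3/5·3.360044+3/4·(-12.510618)≈-11.398990
n=7: y≈-11.398990, sp=-3, e=sp−y≈8.398990; I≈-1.424309, D=e−e_prev≈14.759034; u=0·8.398990+1·(-1.424309)+1/4·14.759034≈2.265450; next y=-3/5·(-11.398990)+3/4·2.265450≈8.538481

0 -3 -3.750 0.000
1 -3 -2.484 -2.813
2 -3 -6.671 -0.176
3 -3 -2.934 -4.898
4 -3 -9.262 0.738
5 -3 -1.431 -7.389
6 -3 -12.511 3.360
7 -3 2.265 -11.399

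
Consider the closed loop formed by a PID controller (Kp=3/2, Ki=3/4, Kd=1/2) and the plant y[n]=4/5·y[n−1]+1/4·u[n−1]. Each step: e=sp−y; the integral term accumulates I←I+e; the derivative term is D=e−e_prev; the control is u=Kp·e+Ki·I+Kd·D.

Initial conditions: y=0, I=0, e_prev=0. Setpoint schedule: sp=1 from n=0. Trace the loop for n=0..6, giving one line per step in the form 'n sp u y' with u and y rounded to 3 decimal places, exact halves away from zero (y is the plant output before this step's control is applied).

0 1 2.750 0.000
1 1 1.109 0.688
2 1 1.303 0.827
3 1 1.062 0.988
4 1 0.964 1.055
5 1 0.874 1.085
6 1 0.821 1.087

(exact arithmetic carried between steps; '≈' marks a value shown rounded to 6 d.p. or computed from one; I and e_prev carry over from the previous line; the table rounds u and y to 3 d.p., halves away from zero)
n=0: y=0, sp=1, e=sp−y=1; I=1, D=e−e_prev=1; u=3/2·1+3/4·1+1/2·1=2.75; next y=4/5·0+1/4·2.75=0.6875
n=1: y=0.6875, sp=1, e=sp−y=0.3125; I=1.3125, D=e−e_prev=-0.6875; u=3/2·0.3125+3/4·1.3125+1/2·(-0.6875)=1.109375; next y=4/5·0.6875+1/4·1.109375≈0.827344
n=2: y≈0.827344, sp=1, e=sp−y≈0.172656; I≈1.485156, D=e−e_prev≈-0.139844; u=3/2·0.172656+3/4·1.485156+1/2·(-0.139844)≈1.302930; next y=4/5·0.827344+1/4·1.302930≈0.987607
n=3: y≈0.987607, sp=1, e=sp−y≈0.012393; I≈1.497549, D=e−e_prev≈-0.160264; u=3/2·0.012393+3/4·1.497549+1/2·(-0.160264)≈1.061619; next y=4/5·0.987607+1/4·1.061619≈1.055491
n=4: y≈1.055491, sp=1, e=sp−y≈-0.055491; I≈1.442058, D=e−e_prev≈-0.067883; u=3/2·(-0.055491)+3/4·1.442058+1/2·(-0.067883)≈0.964366; next y=4/5·1.055491+1/4·0.964366≈1.085484
n=5: y≈1.085484, sp=1, e=sp−y≈-0.085484; I≈1.356574, D=e−e_prev≈-0.029993; u=3/2·(-0.085484)+3/4·1.356574+1/2·(-0.029993)≈0.874208; next y=4/5·1.085484+1/4·0.874208≈1.086939
n=6: y≈1.086939, sp=1, e=sp−y≈-0.086939; I≈1.269635, D=e−e_prev≈-0.001455; u=3/2·(-0.086939)+3/4·1.269635+1/2·(-0.001455)≈0.821090; next y=4/5·1.086939+1/4·0.821090≈1.074824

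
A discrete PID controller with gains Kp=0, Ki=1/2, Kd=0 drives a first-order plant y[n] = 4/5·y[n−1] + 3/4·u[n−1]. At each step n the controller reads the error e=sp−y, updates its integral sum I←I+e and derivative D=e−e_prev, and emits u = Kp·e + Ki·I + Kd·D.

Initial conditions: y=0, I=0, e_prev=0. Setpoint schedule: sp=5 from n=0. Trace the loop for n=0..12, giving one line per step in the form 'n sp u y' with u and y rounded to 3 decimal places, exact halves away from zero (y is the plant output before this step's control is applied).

0 5 2.500 0.000
1 5 4.063 1.875
2 5 4.289 4.547
3 5 3.362 6.854
4 5 1.859 8.005
5 5 0.460 7.799
6 5 -0.332 6.584
7 5 -0.341 5.018
8 5 0.280 3.759
9 5 1.171 3.217
10 5 1.945 3.452
11 5 2.335 4.220
12 5 2.271 5.128

(exact arithmetic carried between steps; '≈' marks a value shown rounded to 6 d.p. or computed from one; I and e_prev carry over from the previous line; the table rounds u and y to 3 d.p., halves away from zero)
n=0: y=0, sp=5, e=sp−y=5; I=5, D=e−e_prev=5; u=0·5+1/2·5+0·5=2.5; next y=4/5·0+3/4·2.5=1.875
n=1: y=1.875, sp=5, e=sp−y=3.125; I=8.125, D=e−e_prev=-1.875; u=0·3.125+1/2·8.125+0·(-1.875)=4.0625; next y=4/5·1.875+3/4·4.0625=4.546875
n=2: y=4.546875, sp=5, e=sp−y=0.453125; I=8.578125, D=e−e_prev=-2.671875; u=0·0.453125+1/2·8.578125+0·(-2.671875)≈4.289063; next y=4/5·4.546875+3/4·4.289063≈6.854297
n=3: y≈6.854297, sp=5, e=sp−y≈-1.854297; I≈6.723828, D=e−e_prev≈-2.307422; u=0·(-1.854297)+1/2·6.723828+0·(-2.307422)≈3.361914; next y=4/5·6.854297+3/4·3.361914≈8.004873
n=4: y≈8.004873, sp=5, e=sp−y≈-3.004873; I≈3.718955, D=e−e_prev≈-1.150576; u=0·(-3.004873)+1/2·3.718955+0·(-1.150576)≈1.859478; next y=4/5·8.004873+3/4·1.859478≈7.798507
n=5: y≈7.798507, sp=5, e=sp−y≈-2.798507; I≈0.920448, D=e−e_prev≈0.206366; u=0·(-2.798507)+1/2·0.920448+0·0.206366≈0.460224; next y=4/5·7.798507+3/4·0.460224≈6.583973
n=6: y≈6.583973, sp=5, e=sp−y≈-1.583973; I≈-0.663525, D=e−e_prev≈1.214533; u=0·(-1.583973)+1/2·(-0.663525)+0·1.214533≈-0.331762; next y=4/5·6.583973+3/4·(-0.331762)≈5.018357
n=7: y≈5.018357, sp=5, e=sp−y≈-0.018357; I≈-0.681882, D=e−e_prev≈1.565617; u=0·(-0.018357)+1/2·(-0.681882)+0·1.565617≈-0.340941; next y=4/5·5.018357+3/4·(-0.340941)≈3.758980
n=8: y≈3.758980, sp=5, e=sp−y≈1.241020; I≈0.559138, D=e−e_prev≈1.259377; u=0·1.241020+1/2·0.559138+0·1.259377≈0.279569; next y=4/5·3.758980+3/4·0.279569≈3.216861
n=9: y≈3.216861, sp=5, e=sp−y≈1.783139; I≈2.342278, D=e−e_prev≈0.542119; u=0·1.783139+1/2·2.342278+0·0.542119≈1.171139; next y=4/5·3.216861+3/4·1.171139≈3.451843
n=10: y≈3.451843, sp=5, e=sp−y≈1.548157; I≈3.890435, D=e−e_prev≈-0.234982; u=0·1.548157+1/2·3.890435+0·(-0.234982)≈1.945217; next y=4/5·3.451843+3/4·1.945217≈4.220387
n=11: y≈4.220387, sp=5, e=sp−y≈0.779613; I≈4.670048, D=e−e_prev≈-0.768545; u=0·0.779613+1/2·4.670048+0·(-0.768545)≈2.335024; next y=4/5·4.220387+3/4·2.335024≈5.127578
n=12: y≈5.127578, sp=5, e=sp−y≈-0.127578; I≈4.542470, D=e−e_prev≈-0.907190; u=0·(-0.127578)+1/2·4.542470+0·(-0.907190)≈2.271235; next y=4/5·5.127578+3/4·2.271235≈5.805488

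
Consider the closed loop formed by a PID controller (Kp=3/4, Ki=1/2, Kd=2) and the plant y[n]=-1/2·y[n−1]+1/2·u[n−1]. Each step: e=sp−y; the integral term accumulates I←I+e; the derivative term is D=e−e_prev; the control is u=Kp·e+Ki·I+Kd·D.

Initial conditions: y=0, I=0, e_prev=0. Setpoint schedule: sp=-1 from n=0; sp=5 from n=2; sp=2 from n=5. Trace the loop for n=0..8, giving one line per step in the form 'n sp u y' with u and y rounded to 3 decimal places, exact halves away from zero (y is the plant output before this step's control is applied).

0 -1 -3.250 0.000
1 -1 3.531 -1.625
2 5 6.434 2.578
3 5 6.165 1.928
4 5 5.780 2.118
5 2 -1.213 1.831
6 2 15.193 -1.522
7 2 -21.861 8.358
8 2 70.988 -15.109

(exact arithmetic carried between steps; '≈' marks a value shown rounded to 6 d.p. or computed from one; I and e_prev carry over from the previous line; the table rounds u and y to 3 d.p., halves away from zero)
n=0: y=0, sp=-1, e=sp−y=-1; I=-1, D=e−e_prev=-1; u=3/4·(-1)+1/2·(-1)+2·(-1)=-3.25; next y=-1/2·0+1/2·(-3.25)=-1.625
n=1: y=-1.625, sp=-1, e=sp−y=0.625; I=-0.375, D=e−e_prev=1.625; u=3/4·0.625+1/2·(-0.375)+2·1.625=3.53125; next y=-1/2·(-1.625)+1/2·3.53125=2.578125
n=2: y=2.578125, sp=5, e=sp−y=2.421875; I=2.046875, D=e−e_prev=1.796875; u=3/4·2.421875+1/2·2.046875+2·1.796875≈6.433594; next y=-1/2·2.578125+1/2·6.433594≈1.927734
n=3: y≈1.927734, sp=5, e=sp−y≈3.072266; I≈5.119141, D=e−e_prev≈0.650391; u=3/4·3.072266+1/2·5.119141+2·0.650391≈6.164551; next y=-1/2·1.927734+1/2·6.164551≈2.118408
n=4: y≈2.118408, sp=5, e=sp−y≈2.881592; I≈8.000732, D=e−e_prev≈-0.190674; u=3/4·2.881592+1/2·8.000732+2·(-0.190674)≈5.780212; next y=-1/2·2.118408+1/2·5.780212≈1.830902
n=5: y≈1.830902, sp=2, e=sp−y≈0.169098; I≈8.169830, D=e−e_prev≈-2.712494; u=3/4·0.169098+1/2·8.169830+2·(-2.712494)≈-1.213249; next y=-1/2·1.830902+1/2·(-1.213249)≈-1.522076
n=6: y≈-1.522076, sp=2, e=sp−y≈3.522076; I≈11.691906, D=e−e_prev≈3.352978; u=3/4·3.522076+1/2·11.691906+2·3.352978≈15.193465; next y=-1/2·(-1.522076)+1/2·15.193465≈8.357770
n=7: y≈8.357770, sp=2, e=sp−y≈-6.357770; I≈5.334136, D=e−e_prev≈-9.879846; u=3/4·(-6.357770)+1/2·5.334136+2·(-9.879846)≈-21.860952; next y=-1/2·8.357770+1/2·(-21.860952)≈-15.109361
n=8: y≈-15.109361, sp=2, e=sp−y≈17.109361; I≈22.443497, D=e−e_prev≈23.467132; u=3/4·17.109361+1/2·22.443497+2·23.467132≈70.988033; next y=-1/2·(-15.109361)+1/2·70.988033≈43.048697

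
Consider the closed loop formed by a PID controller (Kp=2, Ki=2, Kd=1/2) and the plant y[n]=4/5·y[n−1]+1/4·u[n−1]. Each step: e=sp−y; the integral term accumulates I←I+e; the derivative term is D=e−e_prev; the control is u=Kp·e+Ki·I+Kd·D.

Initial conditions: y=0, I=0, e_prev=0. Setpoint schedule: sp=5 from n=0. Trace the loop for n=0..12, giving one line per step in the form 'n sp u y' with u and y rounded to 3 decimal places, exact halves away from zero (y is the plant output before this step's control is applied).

(exact arithmetic carried between steps; '≈' marks a value shown rounded to 6 d.p. or computed from one; I and e_prev carry over from the previous line; the table rounds u and y to 3 d.p., halves away from zero)
n=0: y=0, sp=5, e=sp−y=5; I=5, D=e−e_prev=5; u=2·5+2·5+1/2·5=22.5; next y=4/5·0+1/4·22.5=5.625
n=1: y=5.625, sp=5, e=sp−y=-0.625; I=4.375, D=e−e_prev=-5.625; u=2·(-0.625)+2·4.375+1/2·(-5.625)=4.6875; next y=4/5·5.625+1/4·4.6875=5.671875
n=2: y=5.671875, sp=5, e=sp−y=-0.671875; I=3.703125, D=e−e_prev=-0.046875; u=2·(-0.671875)+2·3.703125+1/2·(-0.046875)≈6.039063; next y=4/5·5.671875+1/4·6.039063≈6.047266
n=3: y≈6.047266, sp=5, e=sp−y≈-1.047266; I≈2.655859, D=e−e_prev≈-0.375391; u=2·(-1.047266)+2·2.655859+1/2·(-0.375391)≈3.029492; next y=4/5·6.047266+1/4·3.029492≈5.595186
n=4: y≈5.595186, sp=5, e=sp−y≈-0.595186; I≈2.060674, D=e−e_prev≈0.452080; u=2·(-0.595186)+2·2.060674+1/2·0.452080≈3.157017; next y=4/5·5.595186+1/4·3.157017≈5.265403
n=5: y≈5.265403, sp=5, e=sp−y≈-0.265403; I≈1.795271, D=e−e_prev≈0.329783; u=2·(-0.265403)+2·1.795271+1/2·0.329783≈3.224629; next y=4/5·5.265403+1/4·3.224629≈5.018479
n=6: y≈5.018479, sp=5, e=sp−y≈-0.018479; I≈1.776792, D=e−e_prev≈0.246923; u=2·(-0.018479)+2·1.776792+1/2·0.246923≈3.640087; next y=4/5·5.018479+1/4·3.640087≈4.924805
n=7: y≈4.924805, sp=5, e=sp−y≈0.075195; I≈1.851987, D=e−e_prev≈0.093674; u=2·0.075195+2·1.851987+1/2·0.093674≈3.901200; next y=4/5·4.924805+1/4·3.901200≈4.915144
n=8: y≈4.915144, sp=5, e=sp−y≈0.084856; I≈1.936843, D=e−e_prev≈0.009661; u=2·0.084856+2·1.936843+1/2·0.009661≈4.048227; next y=4/5·4.915144+1/4·4.048227≈4.944172
n=9: y≈4.944172, sp=5, e=sp−y≈0.055828; I≈1.992670, D=e−e_prev≈-0.029028; u=2·0.055828+2·1.992670+1/2·(-0.029028)≈4.082482; next y=4/5·4.944172+1/4·4.082482≈4.975958
n=10: y≈4.975958, sp=5, e=sp−y≈0.024042; I≈2.016712, D=e−e_prev≈-0.031786; u=2·0.024042+2·2.016712+1/2·(-0.031786)≈4.065614; next y=4/5·4.975958+1/4·4.065614≈4.997170
n=11: y≈4.997170, sp=5, e=sp−y≈0.002830; I≈2.019542, D=e−e_prev≈-0.021212; u=2·0.002830+2·2.019542+1/2·(-0.021212)≈4.034137; next y=4/5·4.997170+1/4·4.034137≈5.006270
n=12: y≈5.006270, sp=5, e=sp−y≈-0.006270; I≈2.013271, D=e−e_prev≈-0.009100; u=2·(-0.006270)+2·2.013271+1/2·(-0.009100)≈4.009452; next y=4/5·5.006270+1/4·4.009452≈5.007379

0 5 22.500 0.000
1 5 4.688 5.625
2 5 6.039 5.672
3 5 3.029 6.047
4 5 3.157 5.595
5 5 3.225 5.265
6 5 3.640 5.018
7 5 3.901 4.925
8 5 4.048 4.915
9 5 4.082 4.944
10 5 4.066 4.976
11 5 4.034 4.997
12 5 4.009 5.006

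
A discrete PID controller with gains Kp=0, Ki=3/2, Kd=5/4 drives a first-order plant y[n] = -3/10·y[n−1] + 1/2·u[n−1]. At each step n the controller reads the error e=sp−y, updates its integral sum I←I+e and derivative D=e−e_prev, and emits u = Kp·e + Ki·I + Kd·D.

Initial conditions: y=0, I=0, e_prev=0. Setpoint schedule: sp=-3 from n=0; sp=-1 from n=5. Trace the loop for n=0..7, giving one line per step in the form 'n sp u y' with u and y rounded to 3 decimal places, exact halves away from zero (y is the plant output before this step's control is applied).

0 -3 -8.250 0.000
1 -3 2.344 -4.125
2 -3 -19.095 2.409
3 -3 15.828 -10.270
4 -3 -47.595 10.995
5 -1 68.244 -27.096
6 -1 -133.430 42.251
7 -1 222.890 -79.390

(exact arithmetic carried between steps; '≈' marks a value shown rounded to 6 d.p. or computed from one; I and e_prev carry over from the previous line; the table rounds u and y to 3 d.p., halves away from zero)
n=0: y=0, sp=-3, e=sp−y=-3; I=-3, D=e−e_prev=-3; u=0·(-3)+3/2·(-3)+5/4·(-3)=-8.25; next y=-3/10·0+1/2·(-8.25)=-4.125
n=1: y=-4.125, sp=-3, e=sp−y=1.125; I=-1.875, D=e−e_prev=4.125; u=0·1.125+3/2·(-1.875)+5/4·4.125=2.34375; next y=-3/10·(-4.125)+1/2·2.34375=2.409375
n=2: y=2.409375, sp=-3, e=sp−y=-5.409375; I=-7.284375, D=e−e_prev=-6.534375; u=0·(-5.409375)+3/2·(-7.284375)+5/4·(-6.534375)≈-19.094531; next y=-3/10·2.409375+1/2·(-19.094531)≈-10.270078
n=3: y≈-10.270078, sp=-3, e=sp−y≈7.270078; I≈-0.014297, D=e−e_prev≈12.679453; u=0·7.270078+3/2·(-0.014297)+5/4·12.679453≈15.827871; next y=-3/10·(-10.270078)+1/2·15.827871≈10.994959
n=4: y≈10.994959, sp=-3, e=sp−y≈-13.994959; I≈-14.009256, D=e−e_prev≈-21.265037; u=0·(-13.994959)+3/2·(-14.009256)+5/4·(-21.265037)≈-47.595180; next y=-3/10·10.994959+1/2·(-47.595180)≈-27.096078
n=5: y≈-27.096078, sp=-1, e=sp−y≈26.096078; I≈12.086822, D=e−e_prev≈40.091037; u=0·26.096078+3/2·12.086822+5/4·40.091037≈68.244029; next y=-3/10·(-27.096078)+1/2·68.244029≈42.250838
n=6: y≈42.250838, sp=-1, e=sp−y≈-43.250838; I≈-31.164016, D=e−e_prev≈-69.346916; u=0·(-43.250838)+3/2·(-31.164016)+5/4·(-69.346916)≈-133.429668; next y=-3/10·42.250838+1/2·(-133.429668)≈-79.390085
n=7: y≈-79.390085, sp=-1, e=sp−y≈78.390085; I≈47.226070, D=e−e_prev≈121.640923; u=0·78.390085+3/2·47.226070+5/4·121.640923≈222.890258; next y=-3/10·(-79.390085)+1/2·222.890258≈135.262155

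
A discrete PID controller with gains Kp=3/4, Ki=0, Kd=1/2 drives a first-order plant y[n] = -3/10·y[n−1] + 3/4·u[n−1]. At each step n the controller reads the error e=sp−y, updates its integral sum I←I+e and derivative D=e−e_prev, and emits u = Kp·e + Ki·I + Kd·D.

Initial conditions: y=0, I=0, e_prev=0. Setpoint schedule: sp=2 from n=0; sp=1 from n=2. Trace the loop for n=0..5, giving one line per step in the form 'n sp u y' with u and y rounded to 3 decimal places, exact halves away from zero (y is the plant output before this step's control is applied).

(exact arithmetic carried between steps; '≈' marks a value shown rounded to 6 d.p. or computed from one; I and e_prev carry over from the previous line; the table rounds u and y to 3 d.p., halves away from zero)
n=0: y=0, sp=2, e=sp−y=2; I=2, D=e−e_prev=2; u=3/4·2+0·2+1/2·2=2.5; next y=-3/10·0+3/4·2.5=1.875
n=1: y=1.875, sp=2, e=sp−y=0.125; I=2.125, D=e−e_prev=-1.875; u=3/4·0.125+0·2.125+1/2·(-1.875)=-0.84375; next y=-3/10·1.875+3/4·(-0.84375)≈-1.195313
n=2: y≈-1.195313, sp=1, e=sp−y≈2.195313; I≈4.320313, D=e−e_prev≈2.070313; u=3/4·2.195313+0·4.320313+1/2·2.070313≈2.681641; next y=-3/10·(-1.195313)+3/4·2.681641≈2.369824
n=3: y≈2.369824, sp=1, e=sp−y≈-1.369824; I≈2.950488, D=e−e_prev≈-3.565137; u=3/4·(-1.369824)+0·2.950488+1/2·(-3.565137)≈-2.809937; next y=-3/10·2.369824+3/4·(-2.809937)≈-2.818400
n=4: y≈-2.818400, sp=1, e=sp−y≈3.818400; I≈6.768888, D=e−e_prev≈5.188224; u=3/4·3.818400+0·6.768888+1/2·5.188224≈5.457912; next y=-3/10·(-2.818400)+3/4·5.457912≈4.938954
n=5: y≈4.938954, sp=1, e=sp−y≈-3.938954; I≈2.829934, D=e−e_prev≈-7.757353; u=3/4·(-3.938954)+0·2.829934+1/2·(-7.757353)≈-6.832892; next y=-3/10·4.938954+3/4·(-6.832892)≈-6.606355

0 2 2.500 0.000
1 2 -0.844 1.875
2 1 2.682 -1.195
3 1 -2.810 2.370
4 1 5.458 -2.818
5 1 -6.833 4.939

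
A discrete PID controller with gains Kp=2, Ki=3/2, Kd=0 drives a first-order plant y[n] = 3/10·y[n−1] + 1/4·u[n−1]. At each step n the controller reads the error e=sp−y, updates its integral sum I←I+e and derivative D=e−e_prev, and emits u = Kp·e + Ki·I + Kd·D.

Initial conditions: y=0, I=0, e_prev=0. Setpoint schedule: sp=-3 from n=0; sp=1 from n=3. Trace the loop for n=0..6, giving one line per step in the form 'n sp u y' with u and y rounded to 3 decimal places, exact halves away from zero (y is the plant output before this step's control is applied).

(exact arithmetic carried between steps; '≈' marks a value shown rounded to 6 d.p. or computed from one; I and e_prev carry over from the previous line; the table rounds u and y to 3 d.p., halves away from zero)
n=0: y=0, sp=-3, e=sp−y=-3; I=-3, D=e−e_prev=-3; u=2·(-3)+3/2·(-3)+0·(-3)=-10.5; next y=3/10·0+1/4·(-10.5)=-2.625
n=1: y=-2.625, sp=-3, e=sp−y=-0.375; I=-3.375, D=e−e_prev=2.625; u=2·(-0.375)+3/2·(-3.375)+0·2.625=-5.8125; next y=3/10·(-2.625)+1/4·(-5.8125)=-2.240625
n=2: y=-2.240625, sp=-3, e=sp−y=-0.759375; I=-4.134375, D=e−e_prev=-0.384375; u=2·(-0.759375)+3/2·(-4.134375)+0·(-0.384375)≈-7.720313; next y=3/10·(-2.240625)+1/4·(-7.720313)≈-2.602266
n=3: y≈-2.602266, sp=1, e=sp−y≈3.602266; I≈-0.532109, D=e−e_prev≈4.361641; u=2·3.602266+3/2·(-0.532109)+0·4.361641≈6.406367; next y=3/10·(-2.602266)+1/4·6.406367≈0.820912
n=4: y≈0.820912, sp=1, e=sp−y≈0.179088; I≈-0.353021, D=e−e_prev≈-3.423178; u=2·0.179088+3/2·(-0.353021)+0·(-3.423178)≈-0.171356; next y=3/10·0.820912+1/4·(-0.171356)≈0.203435
n=5: y≈0.203435, sp=1, e=sp−y≈0.796565; I≈0.443544, D=e−e_prev≈0.617478; u=2·0.796565+3/2·0.443544+0·0.617478≈2.258447; next y=3/10·0.203435+1/4·2.258447≈0.625642
n=6: y≈0.625642, sp=1, e=sp−y≈0.374358; I≈0.817902, D=e−e_prev≈-0.422208; u=2·0.374358+3/2·0.817902+0·(-0.422208)≈1.975569; next y=3/10·0.625642+1/4·1.975569≈0.681585

0 -3 -10.500 0.000
1 -3 -5.813 -2.625
2 -3 -7.720 -2.241
3 1 6.406 -2.602
4 1 -0.171 0.821
5 1 2.258 0.203
6 1 1.976 0.626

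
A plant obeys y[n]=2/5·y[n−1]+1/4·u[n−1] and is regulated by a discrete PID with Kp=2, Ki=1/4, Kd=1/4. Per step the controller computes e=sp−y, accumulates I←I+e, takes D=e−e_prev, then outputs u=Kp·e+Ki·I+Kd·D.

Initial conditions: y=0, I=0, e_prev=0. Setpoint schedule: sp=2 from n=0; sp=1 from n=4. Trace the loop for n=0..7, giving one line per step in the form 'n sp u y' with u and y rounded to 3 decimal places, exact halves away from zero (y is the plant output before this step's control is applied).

0 2 5.000 0.000
1 2 1.875 1.250
2 2 3.078 0.969
3 2 2.795 1.157
4 1 0.541 1.162
5 1 2.156 0.600
6 1 1.668 0.779
7 1 1.894 0.729

(exact arithmetic carried between steps; '≈' marks a value shown rounded to 6 d.p. or computed from one; I and e_prev carry over from the previous line; the table rounds u and y to 3 d.p., halves away from zero)
n=0: y=0, sp=2, e=sp−y=2; I=2, D=e−e_prev=2; u=2·2+1/4·2+1/4·2=5; next y=2/5·0+1/4·5=1.25
n=1: y=1.25, sp=2, e=sp−y=0.75; I=2.75, D=e−e_prev=-1.25; u=2·0.75+1/4·2.75+1/4·(-1.25)=1.875; next y=2/5·1.25+1/4·1.875=0.96875
n=2: y=0.96875, sp=2, e=sp−y=1.03125; I=3.78125, D=e−e_prev=0.28125; u=2·1.03125+1/4·3.78125+1/4·0.28125=3.078125; next y=2/5·0.96875+1/4·3.078125≈1.157031
n=3: y≈1.157031, sp=2, e=sp−y≈0.842969; I≈4.624219, D=e−e_prev≈-0.188281; u=2·0.842969+1/4·4.624219+1/4·(-0.188281)≈2.794922; next y=2/5·1.157031+1/4·2.794922≈1.161543
n=4: y≈1.161543, sp=1, e=sp−y≈-0.161543; I≈4.462676, D=e−e_prev≈-1.004512; u=2·(-0.161543)+1/4·4.462676+1/4·(-1.004512)≈0.541455; next y=2/5·1.161543+1/4·0.541455≈0.599981
n=5: y≈0.599981, sp=1, e=sp−y≈0.400019; I≈4.862695, D=e−e_prev≈0.561562; u=2·0.400019+1/4·4.862695+1/4·0.561562≈2.156102; next y=2/5·0.599981+1/4·2.156102≈0.779018
n=6: y≈0.779018, sp=1, e=sp−y≈0.220982; I≈5.083677, D=e−e_prev≈-0.179037; u=2·0.220982+1/4·5.083677+1/4·(-0.179037)≈1.668124; next y=2/5·0.779018+1/4·1.668124≈0.728638
n=7: y≈0.728638, sp=1, e=sp−y≈0.271362; I≈5.355039, D=e−e_prev≈0.050380; u=2·0.271362+1/4·5.355039+1/4·0.050380≈1.894078; next y=2/5·0.728638+1/4·1.894078≈0.764975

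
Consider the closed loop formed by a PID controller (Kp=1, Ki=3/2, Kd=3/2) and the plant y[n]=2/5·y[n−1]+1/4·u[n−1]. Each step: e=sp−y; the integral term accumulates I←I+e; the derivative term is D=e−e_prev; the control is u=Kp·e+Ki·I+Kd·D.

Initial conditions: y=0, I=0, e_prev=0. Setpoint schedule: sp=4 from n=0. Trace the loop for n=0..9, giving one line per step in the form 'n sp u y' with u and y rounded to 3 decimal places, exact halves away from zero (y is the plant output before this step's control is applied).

(exact arithmetic carried between steps; '≈' marks a value shown rounded to 6 d.p. or computed from one; I and e_prev carry over from the previous line; the table rounds u and y to 3 d.p., halves away from zero)
n=0: y=0, sp=4, e=sp−y=4; I=4, D=e−e_prev=4; u=1·4+3/2·4+3/2·4=16; next y=2/5·0+1/4·16=4
n=1: y=4, sp=4, e=sp−y=0; I=4, D=e−e_prev=-4; u=1·0+3/2·4+3/2·(-4)=0; next y=2/5·4+1/4·0=1.6
n=2: y=1.6, sp=4, e=sp−y=2.4; I=6.4, D=e−e_prev=2.4; u=1·2.4+3/2·6.4+3/2·2.4=15.6; next y=2/5·1.6+1/4·15.6=4.54
n=3: y=4.54, sp=4, e=sp−y=-0.54; I=5.86, D=e−e_prev=-2.94; u=1·(-0.54)+3/2·5.86+3/2·(-2.94)=3.84; next y=2/5·4.54+1/4·3.84=2.776
n=4: y=2.776, sp=4, e=sp−y=1.224; I=7.084, D=e−e_prev=1.764; u=1·1.224+3/2·7.084+3/2·1.764=14.496; next y=2/5·2.776+1/4·14.496=4.7344
n=5: y=4.7344, sp=4, e=sp−y=-0.7344; I=6.3496, D=e−e_prev=-1.9584; u=1·(-0.7344)+3/2·6.3496+3/2·(-1.9584)=5.8524; next y=2/5·4.7344+1/4·5.8524=3.35686
n=6: y=3.35686, sp=4, e=sp−y=0.64314; I=6.99274, D=e−e_prev=1.37754; u=1·0.64314+3/2·6.99274+3/2·1.37754=13.19856; next y=2/5·3.35686+1/4·13.19856=4.642384
n=7: y=4.642384, sp=4, e=sp−y=-0.642384; I=6.350356, D=e−e_prev=-1.285524; u=1·(-0.642384)+3/2·6.350356+3/2·(-1.285524)=6.954864; next y=2/5·4.642384+1/4·6.954864≈3.595670
n=8: y≈3.595670, sp=4, e=sp−y≈0.404330; I≈6.754686, D=e−e_prev≈1.046714; u=1·0.404330+3/2·6.754686+3/2·1.046714≈12.106432; next y=2/5·3.595670+1/4·12.106432≈4.464876
n=9: y≈4.464876, sp=4, e=sp−y≈-0.464876; I≈6.289811, D=e−e_prev≈-0.869206; u=1·(-0.464876)+3/2·6.289811+3/2·(-0.869206)≈7.666031; next y=2/5·4.464876+1/4·7.666031≈3.702458

0 4 16.000 0.000
1 4 0.000 4.000
2 4 15.600 1.600
3 4 3.840 4.540
4 4 14.496 2.776
5 4 5.852 4.734
6 4 13.199 3.357
7 4 6.955 4.642
8 4 12.106 3.596
9 4 7.666 4.465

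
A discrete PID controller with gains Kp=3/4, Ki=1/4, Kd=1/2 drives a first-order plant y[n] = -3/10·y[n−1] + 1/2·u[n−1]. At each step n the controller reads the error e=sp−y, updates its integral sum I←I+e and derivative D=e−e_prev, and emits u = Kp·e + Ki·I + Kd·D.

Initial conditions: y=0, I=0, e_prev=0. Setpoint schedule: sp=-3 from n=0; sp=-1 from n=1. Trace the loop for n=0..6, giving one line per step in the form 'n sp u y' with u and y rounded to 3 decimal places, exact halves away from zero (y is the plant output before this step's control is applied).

0 -3 -4.500 0.000
1 -1 2.625 -2.250
2 -1 -5.544 1.988
3 -1 3.862 -3.368
4 -1 -7.688 2.941
5 -1 5.983 -4.726
6 -1 -10.623 4.409

(exact arithmetic carried between steps; '≈' marks a value shown rounded to 6 d.p. or computed from one; I and e_prev carry over from the previous line; the table rounds u and y to 3 d.p., halves away from zero)
n=0: y=0, sp=-3, e=sp−y=-3; I=-3, D=e−e_prev=-3; u=3/4·(-3)+1/4·(-3)+1/2·(-3)=-4.5; next y=-3/10·0+1/2·(-4.5)=-2.25
n=1: y=-2.25, sp=-1, e=sp−y=1.25; I=-1.75, D=e−e_prev=4.25; u=3/4·1.25+1/4·(-1.75)+1/2·4.25=2.625; next y=-3/10·(-2.25)+1/2·2.625=1.9875
n=2: y=1.9875, sp=-1, e=sp−y=-2.9875; I=-4.7375, D=e−e_prev=-4.2375; u=3/4·(-2.9875)+1/4·(-4.7375)+1/2·(-4.2375)=-5.54375; next y=-3/10·1.9875+1/2·(-5.54375)=-3.368125
n=3: y=-3.368125, sp=-1, e=sp−y=2.368125; I=-2.369375, D=e−e_prev=5.355625; u=3/4·2.368125+1/4·(-2.369375)+1/2·5.355625≈3.861563; next y=-3/10·(-3.368125)+1/2·3.861563≈2.941219
n=4: y≈2.941219, sp=-1, e=sp−y≈-3.941219; I≈-6.310594, D=e−e_prev≈-6.309344; u=3/4·(-3.941219)+1/4·(-6.310594)+1/2·(-6.309344)≈-7.688234; next y=-3/10·2.941219+1/2·(-7.688234)≈-4.726483
n=5: y≈-4.726483, sp=-1, e=sp−y≈3.726483; I≈-2.584111, D=e−e_prev≈7.667702; u=3/4·3.726483+1/4·(-2.584111)+1/2·7.667702≈5.982685; next y=-3/10·(-4.726483)+1/2·5.982685≈4.409287
n=6: y≈4.409287, sp=-1, e=sp−y≈-5.409287; I≈-7.993398, D=e−e_prev≈-9.135770; u=3/4·(-5.409287)+1/4·(-7.993398)+1/2·(-9.135770)≈-10.623200; next y=-3/10·4.409287+1/2·(-10.623200)≈-6.634386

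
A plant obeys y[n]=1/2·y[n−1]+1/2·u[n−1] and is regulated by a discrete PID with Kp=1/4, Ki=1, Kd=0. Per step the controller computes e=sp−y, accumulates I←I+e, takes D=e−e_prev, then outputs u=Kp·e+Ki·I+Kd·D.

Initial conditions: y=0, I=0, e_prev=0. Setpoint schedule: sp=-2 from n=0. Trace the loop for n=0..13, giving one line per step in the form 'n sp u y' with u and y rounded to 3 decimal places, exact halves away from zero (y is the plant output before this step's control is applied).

0 -2 -2.500 0.000
1 -2 -2.938 -1.250
2 -2 -2.633 -2.094
3 -2 -2.202 -2.363
4 -2 -1.940 -2.283
5 -2 -1.871 -2.111
6 -2 -1.910 -1.991
7 -2 -1.970 -1.951
8 -2 -2.007 -1.960
9 -2 -2.018 -1.984
10 -2 -2.013 -2.001
11 -2 -2.005 -2.007
12 -2 -1.999 -2.006
13 -2 -1.998 -2.002

(exact arithmetic carried between steps; '≈' marks a value shown rounded to 6 d.p. or computed from one; I and e_prev carry over from the previous line; the table rounds u and y to 3 d.p., halves away from zero)
n=0: y=0, sp=-2, e=sp−y=-2; I=-2, D=e−e_prev=-2; u=1/4·(-2)+1·(-2)+0·(-2)=-2.5; next y=1/2·0+1/2·(-2.5)=-1.25
n=1: y=-1.25, sp=-2, e=sp−y=-0.75; I=-2.75, D=e−e_prev=1.25; u=1/4·(-0.75)+1·(-2.75)+0·1.25=-2.9375; next y=1/2·(-1.25)+1/2·(-2.9375)=-2.09375
n=2: y=-2.09375, sp=-2, e=sp−y=0.09375; I=-2.65625, D=e−e_prev=0.84375; u=1/4·0.09375+1·(-2.65625)+0·0.84375≈-2.632813; next y=1/2·(-2.09375)+1/2·(-2.632813)≈-2.363281
n=3: y≈-2.363281, sp=-2, e=sp−y≈0.363281; I≈-2.292969, D=e−e_prev≈0.269531; u=1/4·0.363281+1·(-2.292969)+0·0.269531≈-2.202148; next y=1/2·(-2.363281)+1/2·(-2.202148)≈-2.282715
n=4: y≈-2.282715, sp=-2, e=sp−y≈0.282715; I≈-2.010254, D=e−e_prev≈-0.080566; u=1/4·0.282715+1·(-2.010254)+0·(-0.080566)≈-1.939575; next y=1/2·(-2.282715)+1/2·(-1.939575)≈-2.111145
n=5: y≈-2.111145, sp=-2, e=sp−y≈0.111145; I≈-1.899109, D=e−e_prev≈-0.171570; u=1/4·0.111145+1·(-1.899109)+0·(-0.171570)≈-1.871323; next y=1/2·(-2.111145)+1/2·(-1.871323)≈-1.991234
n=6: y≈-1.991234, sp=-2, e=sp−y≈-0.008766; I≈-1.907875, D=e−e_prev≈-0.119911; u=1/4·(-0.008766)+1·(-1.907875)+0·(-0.119911)≈-1.910067; next y=1/2·(-1.991234)+1/2·(-1.910067)≈-1.950650
n=7: y≈-1.950650, sp=-2, e=sp−y≈-0.049350; I≈-1.957225, D=e−e_prev≈-0.040584; u=1/4·(-0.049350)+1·(-1.957225)+0·(-0.040584)≈-1.969562; next y=1/2·(-1.950650)+1/2·(-1.969562)≈-1.960106
n=8: y≈-1.960106, sp=-2, e=sp−y≈-0.039894; I≈-1.997119, D=e−e_prev≈0.009456; u=1/4·(-0.039894)+1·(-1.997119)+0·0.009456≈-2.007092; next y=1/2·(-1.960106)+1/2·(-2.007092)≈-1.983599
n=9: y≈-1.983599, sp=-2, e=sp−y≈-0.016401; I≈-2.013519, D=e−e_prev≈0.023493; u=1/4·(-0.016401)+1·(-2.013519)+0·0.023493≈-2.017620; next y=1/2·(-1.983599)+1/2·(-2.017620)≈-2.000609
n=10: y≈-2.000609, sp=-2, e=sp−y≈0.000609; I≈-2.012910, D=e−e_prev≈0.017010; u=1/4·0.000609+1·(-2.012910)+0·0.017010≈-2.012758; next y=1/2·(-2.000609)+1/2·(-2.012758)≈-2.006684
n=11: y≈-2.006684, sp=-2, e=sp−y≈0.006684; I≈-2.006226, D=e−e_prev≈0.006074; u=1/4·0.006684+1·(-2.006226)+0·0.006074≈-2.004556; next y=1/2·(-2.006684)+1/2·(-2.004556)≈-2.005620
n=12: y≈-2.005620, sp=-2, e=sp−y≈0.005620; I≈-2.000607, D=e−e_prev≈-0.001064; u=1/4·0.005620+1·(-2.000607)+0·(-0.001064)≈-1.999202; next y=1/2·(-2.005620)+1/2·(-1.999202)≈-2.002411
n=13: y≈-2.002411, sp=-2, e=sp−y≈0.002411; I≈-1.998196, D=e−e_prev≈-0.003209; u=1/4·0.002411+1·(-1.998196)+0·(-0.003209)≈-1.997593; next y=1/2·(-2.002411)+1/2·(-1.997593)≈-2.000002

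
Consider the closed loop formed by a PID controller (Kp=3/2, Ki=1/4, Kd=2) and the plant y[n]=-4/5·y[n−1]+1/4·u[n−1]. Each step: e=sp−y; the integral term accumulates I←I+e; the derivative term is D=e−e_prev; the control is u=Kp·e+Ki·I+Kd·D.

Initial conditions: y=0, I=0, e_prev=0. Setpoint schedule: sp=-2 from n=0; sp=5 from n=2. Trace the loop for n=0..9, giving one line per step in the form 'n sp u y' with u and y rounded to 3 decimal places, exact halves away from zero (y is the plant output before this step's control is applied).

0 -2 -7.500 0.000
1 -2 3.031 -1.875
2 5 10.002 2.258
3 5 10.817 0.694
4 5 3.311 2.149
5 5 18.333 -0.891
6 5 -9.476 5.296
7 5 47.457 -6.606
8 5 -62.527 17.149
9 5 156.320 -29.351

(exact arithmetic carried between steps; '≈' marks a value shown rounded to 6 d.p. or computed from one; I and e_prev carry over from the previous line; the table rounds u and y to 3 d.p., halves away from zero)
n=0: y=0, sp=-2, e=sp−y=-2; I=-2, D=e−e_prev=-2; u=3/2·(-2)+1/4·(-2)+2·(-2)=-7.5; next y=-4/5·0+1/4·(-7.5)=-1.875
n=1: y=-1.875, sp=-2, e=sp−y=-0.125; I=-2.125, D=e−e_prev=1.875; u=3/2·(-0.125)+1/4·(-2.125)+2·1.875=3.03125; next y=-4/5·(-1.875)+1/4·3.03125≈2.257813
n=2: y≈2.257813, sp=5, e=sp−y≈2.742188; I≈0.617188, D=e−e_prev≈2.867188; u=3/2·2.742188+1/4·0.617188+2·2.867188≈10.001953; next y=-4/5·2.257813+1/4·10.001953≈0.694238
n=3: y≈0.694238, sp=5, e=sp−y≈4.305762; I≈4.922949, D=e−e_prev≈1.563574; u=3/2·4.305762+1/4·4.922949+2·1.563574≈10.816528; next y=-4/5·0.694238+1/4·10.816528≈2.148741
n=4: y≈2.148741, sp=5, e=sp−y≈2.851259; I≈7.774208, D=e−e_prev≈-1.454503; u=3/2·2.851259+1/4·7.774208+2·(-1.454503)≈3.311433; next y=-4/5·2.148741+1/4·3.311433≈-0.891135
n=5: y≈-0.891135, sp=5, e=sp−y≈5.891135; I≈13.665343, D=e−e_prev≈3.039876; u=3/2·5.891135+1/4·13.665343+2·3.039876≈18.332790; next y=-4/5·(-0.891135)+1/4·18.332790≈5.296105
n=6: y≈5.296105, sp=5, e=sp−y≈-0.296105; I≈13.369237, D=e−e_prev≈-6.187240; u=3/2·(-0.296105)+1/4·13.369237+2·(-6.187240)≈-9.476329; next y=-4/5·5.296105+1/4·(-9.476329)≈-6.605967
n=7: y≈-6.605967, sp=5, e=sp−y≈11.605967; I≈24.975204, D=e−e_prev≈11.902072; u=3/2·11.605967+1/4·24.975204+2·11.902072≈47.456895; next y=-4/5·(-6.605967)+1/4·47.456895≈17.148997
n=8: y≈17.148997, sp=5, e=sp−y≈-12.148997; I≈12.826207, D=e−e_prev≈-23.754964; u=3/2·(-12.148997)+1/4·12.826207+2·(-23.754964)≈-62.526872; next y=-4/5·17.148997+1/4·(-62.526872)≈-29.350916
n=9: y≈-29.350916, sp=5, e=sp−y≈34.350916; I≈47.177122, D=e−e_prev≈46.499913; u=3/2·34.350916+1/4·47.177122+2·46.499913≈156.320480; next y=-4/5·(-29.350916)+1/4·156.320480≈62.560853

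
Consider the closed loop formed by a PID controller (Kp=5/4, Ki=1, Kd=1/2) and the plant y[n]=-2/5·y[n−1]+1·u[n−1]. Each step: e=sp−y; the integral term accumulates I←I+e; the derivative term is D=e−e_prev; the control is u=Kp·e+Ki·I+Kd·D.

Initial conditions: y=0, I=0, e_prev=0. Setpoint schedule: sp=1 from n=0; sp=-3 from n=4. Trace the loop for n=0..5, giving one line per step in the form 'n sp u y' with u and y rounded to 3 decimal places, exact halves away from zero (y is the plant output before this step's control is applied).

0 1 2.750 0.000
1 1 -4.313 2.750
2 1 17.759 -5.413
3 1 -49.586 19.924
4 -3 146.228 -57.556
5 -3 -459.672 169.250

(exact arithmetic carried between steps; '≈' marks a value shown rounded to 6 d.p. or computed from one; I and e_prev carry over from the previous line; the table rounds u and y to 3 d.p., halves away from zero)
n=0: y=0, sp=1, e=sp−y=1; I=1, D=e−e_prev=1; u=5/4·1+1·1+1/2·1=2.75; next y=-2/5·0+1·2.75=2.75
n=1: y=2.75, sp=1, e=sp−y=-1.75; I=-0.75, D=e−e_prev=-2.75; u=5/4·(-1.75)+1·(-0.75)+1/2·(-2.75)=-4.3125; next y=-2/5·2.75+1·(-4.3125)=-5.4125
n=2: y=-5.4125, sp=1, e=sp−y=6.4125; I=5.6625, D=e−e_prev=8.1625; u=5/4·6.4125+1·5.6625+1/2·8.1625=17.759375; next y=-2/5·(-5.4125)+1·17.759375=19.924375
n=3: y=19.924375, sp=1, e=sp−y=-18.924375; I=-13.261875, D=e−e_prev=-25.336875; u=5/4·(-18.924375)+1·(-13.261875)+1/2·(-25.336875)≈-49.585781; next y=-2/5·19.924375+1·(-49.585781)≈-57.555531
n=4: y≈-57.555531, sp=-3, e=sp−y≈54.555531; I≈41.293656, D=e−e_prev≈73.479906; u=5/4·54.555531+1·41.293656+1/2·73.479906≈146.228023; next y=-2/5·(-57.555531)+1·146.228023≈169.250236
n=5: y≈169.250236, sp=-3, e=sp−y≈-172.250236; I≈-130.956580, D=e−e_prev≈-226.805767; u=5/4·(-172.250236)+1·(-130.956580)+1/2·(-226.805767)≈-459.672258; next y=-2/5·169.250236+1·(-459.672258)≈-527.372353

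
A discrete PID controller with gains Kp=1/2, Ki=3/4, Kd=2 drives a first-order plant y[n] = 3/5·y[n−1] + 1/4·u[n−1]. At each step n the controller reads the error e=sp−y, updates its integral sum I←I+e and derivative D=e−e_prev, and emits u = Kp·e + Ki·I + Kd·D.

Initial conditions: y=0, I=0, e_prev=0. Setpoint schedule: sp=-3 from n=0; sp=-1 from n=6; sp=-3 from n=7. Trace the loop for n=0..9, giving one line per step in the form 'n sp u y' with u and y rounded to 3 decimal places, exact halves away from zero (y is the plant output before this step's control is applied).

(exact arithmetic carried between steps; '≈' marks a value shown rounded to 6 d.p. or computed from one; I and e_prev carry over from the previous line; the table rounds u and y to 3 d.p., halves away from zero)
n=0: y=0, sp=-3, e=sp−y=-3; I=-3, D=e−e_prev=-3; u=1/2·(-3)+3/4·(-3)+2·(-3)=-9.75; next y=3/5·0+1/4·(-9.75)=-2.4375
n=1: y=-2.4375, sp=-3, e=sp−y=-0.5625; I=-3.5625, D=e−e_prev=2.4375; u=1/2·(-0.5625)+3/4·(-3.5625)+2·2.4375=1.921875; next y=3/5·(-2.4375)+1/4·1.921875≈-0.982031
n=2: y≈-0.982031, sp=-3, e=sp−y≈-2.017969; I≈-5.580469, D=e−e_prev≈-1.455469; u=1/2·(-2.017969)+3/4·(-5.580469)+2·(-1.455469)≈-8.105273; next y=3/5·(-0.982031)+1/4·(-8.105273)≈-2.615537
n=3: y≈-2.615537, sp=-3, e=sp−y≈-0.384463; I≈-5.964932, D=e−e_prev≈1.633506; u=1/2·(-0.384463)+3/4·(-5.964932)+2·1.633506≈-1.398918; next y=3/5·(-2.615537)+1/4·(-1.398918)≈-1.919052
n=4: y≈-1.919052, sp=-3, e=sp−y≈-1.080948; I≈-7.045880, D=e−e_prev≈-0.696485; u=1/2·(-1.080948)+3/4·(-7.045880)+2·(-0.696485)≈-7.217854; next y=3/5·(-1.919052)+1/4·(-7.217854)≈-2.955895
n=5: y≈-2.955895, sp=-3, e=sp−y≈-0.044105; I≈-7.089985, D=e−e_prev≈1.036843; u=1/2·(-0.044105)+3/4·(-7.089985)+2·1.036843≈-3.265856; next y=3/5·(-2.955895)+1/4·(-3.265856)≈-2.590001
n=6: y≈-2.590001, sp=-1, e=sp−y≈1.590001; I≈-5.499984, D=e−e_prev≈1.634106; u=1/2·1.590001+3/4·(-5.499984)+2·1.634106≈-0.061776; next y=3/5·(-2.590001)+1/4·(-0.061776)≈-1.569444
n=7: y≈-1.569444, sp=-3, e=sp−y≈-1.430556; I≈-6.930540, D=e−e_prev≈-3.020556; u=1/2·(-1.430556)+3/4·(-6.930540)+2·(-3.020556)≈-11.954295; next y=3/5·(-1.569444)+1/4·(-11.954295)≈-3.930241
n=8: y≈-3.930241, sp=-3, e=sp−y≈0.930241; I≈-6.000299, D=e−e_prev≈2.360796; u=1/2·0.930241+3/4·(-6.000299)+2·2.360796≈0.686488; next y=3/5·(-3.930241)+1/4·0.686488≈-2.186522
n=9: y≈-2.186522, sp=-3, e=sp−y≈-0.813478; I≈-6.813777, D=e−e_prev≈-1.743718; u=1/2·(-0.813478)+3/4·(-6.813777)+2·(-1.743718)≈-9.004508; next y=3/5·(-2.186522)+1/4·(-9.004508)≈-3.563040

0 -3 -9.750 0.000
1 -3 1.922 -2.438
2 -3 -8.105 -0.982
3 -3 -1.399 -2.616
4 -3 -7.218 -1.919
5 -3 -3.266 -2.956
6 -1 -0.062 -2.590
7 -3 -11.954 -1.569
8 -3 0.686 -3.930
9 -3 -9.005 -2.187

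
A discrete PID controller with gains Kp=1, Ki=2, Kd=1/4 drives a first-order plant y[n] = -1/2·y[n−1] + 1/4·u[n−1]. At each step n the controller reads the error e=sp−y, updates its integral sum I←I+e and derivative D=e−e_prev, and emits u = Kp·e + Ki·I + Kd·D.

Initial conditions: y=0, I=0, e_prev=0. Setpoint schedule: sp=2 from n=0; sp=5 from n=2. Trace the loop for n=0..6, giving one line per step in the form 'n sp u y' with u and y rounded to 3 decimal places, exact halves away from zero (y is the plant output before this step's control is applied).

0 2 6.500 0.000
1 2 4.719 1.625
2 5 19.713 0.367
3 5 13.687 4.745
4 5 27.302 1.050
5 5 17.213 6.301
6 5 32.654 1.153

(exact arithmetic carried between steps; '≈' marks a value shown rounded to 6 d.p. or computed from one; I and e_prev carry over from the previous line; the table rounds u and y to 3 d.p., halves away from zero)
n=0: y=0, sp=2, e=sp−y=2; I=2, D=e−e_prev=2; u=1·2+2·2+1/4·2=6.5; next y=-1/2·0+1/4·6.5=1.625
n=1: y=1.625, sp=2, e=sp−y=0.375; I=2.375, D=e−e_prev=-1.625; u=1·0.375+2·2.375+1/4·(-1.625)=4.71875; next y=-1/2·1.625+1/4·4.71875≈0.367188
n=2: y≈0.367188, sp=5, e=sp−y≈4.632813; I≈7.007813, D=e−e_prev≈4.257813; u=1·4.632813+2·7.007813+1/4·4.257813≈19.712891; next y=-1/2·0.367188+1/4·19.712891≈4.744629
n=3: y≈4.744629, sp=5, e=sp−y≈0.255371; I≈7.263184, D=e−e_prev≈-4.377441; u=1·0.255371+2·7.263184+1/4·(-4.377441)≈13.687378; next y=-1/2·4.744629+1/4·13.687378≈1.049530
n=4: y≈1.049530, sp=5, e=sp−y≈3.950470; I≈11.213654, D=e−e_prev≈3.695099; u=1·3.950470+2·11.213654+1/4·3.695099≈27.301552; next y=-1/2·1.049530+1/4·27.301552≈6.300623
n=5: y≈6.300623, sp=5, e=sp−y≈-1.300623; I≈9.913031, D=e−e_prev≈-5.251093; u=1·(-1.300623)+2·9.913031+1/4·(-5.251093)≈17.212665; next y=-1/2·6.300623+1/4·17.212665≈1.152855
n=6: y≈1.152855, sp=5, e=sp−y≈3.847145; I≈13.760176, D=e−e_prev≈5.147768; u=1·3.847145+2·13.760176+1/4·5.147768≈32.654439; next y=-1/2·1.152855+1/4·32.654439≈7.587182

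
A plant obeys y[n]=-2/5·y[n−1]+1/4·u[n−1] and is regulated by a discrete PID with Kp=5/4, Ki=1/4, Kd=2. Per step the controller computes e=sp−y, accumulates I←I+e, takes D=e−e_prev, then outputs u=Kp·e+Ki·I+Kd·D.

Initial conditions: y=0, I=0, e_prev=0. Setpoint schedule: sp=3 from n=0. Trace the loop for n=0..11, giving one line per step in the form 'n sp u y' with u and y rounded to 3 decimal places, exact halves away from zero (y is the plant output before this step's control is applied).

(exact arithmetic carried between steps; '≈' marks a value shown rounded to 6 d.p. or computed from one; I and e_prev carry over from the previous line; the table rounds u and y to 3 d.p., halves away from zero)
n=0: y=0, sp=3, e=sp−y=3; I=3, D=e−e_prev=3; u=5/4·3+1/4·3+2·3=10.5; next y=-2/5·0+1/4·10.5=2.625
n=1: y=2.625, sp=3, e=sp−y=0.375; I=3.375, D=e−e_prev=-2.625; u=5/4·0.375+1/4·3.375+2·(-2.625)=-3.9375; next y=-2/5·2.625+1/4·(-3.9375)=-2.034375
n=2: y=-2.034375, sp=3, e=sp−y=5.034375; I=8.409375, D=e−e_prev=4.659375; u=5/4·5.034375+1/4·8.409375+2·4.659375≈17.714063; next y=-2/5·(-2.034375)+1/4·17.714063≈5.242266
n=3: y≈5.242266, sp=3, e=sp−y≈-2.242266; I≈6.167109, D=e−e_prev≈-7.276641; u=5/4·(-2.242266)+1/4·6.167109+2·(-7.276641)≈-15.814336; next y=-2/5·5.242266+1/4·(-15.814336)≈-6.050490
n=4: y≈-6.050490, sp=3, e=sp−y≈9.050490; I≈15.217600, D=e−e_prev≈11.292756; u=5/4·9.050490+1/4·15.217600+2·11.292756≈37.703024; next y=-2/5·(-6.050490)+1/4·37.703024≈11.845952
n=5: y≈11.845952, sp=3, e=sp−y≈-8.845952; I≈6.371647, D=e−e_prev≈-17.896442; u=5/4·(-8.845952)+1/4·6.371647+2·(-17.896442)≈-45.257413; next y=-2/5·11.845952+1/4·(-45.257413)≈-16.052734
n=6: y≈-16.052734, sp=3, e=sp−y≈19.052734; I≈25.424382, D=e−e_prev≈27.898686; u=5/4·19.052734+1/4·25.424382+2·27.898686≈85.969386; next y=-2/5·(-16.052734)+1/4·85.969386≈27.913440
n=7: y≈27.913440, sp=3, e=sp−y≈-24.913440; I≈0.510941, D=e−e_prev≈-43.966174; u=5/4·(-24.913440)+1/4·0.510941+2·(-43.966174)≈-118.946414; next y=-2/5·27.913440+1/4·(-118.946414)≈-40.901979
n=8: y≈-40.901979, sp=3, e=sp−y≈43.901979; I≈44.412921, D=e−e_prev≈68.815420; u=5/4·43.901979+1/4·44.412921+2·68.815420≈203.611544; next y=-2/5·(-40.901979)+1/4·203.611544≈67.263678
n=9: y≈67.263678, sp=3, e=sp−y≈-64.263678; I≈-19.850757, D=e−e_prev≈-108.165657; u=5/4·(-64.263678)+1/4·(-19.850757)+2·(-108.165657)≈-301.623601; next y=-2/5·67.263678+1/4·(-301.623601)≈-102.311371
n=10: y≈-102.311371, sp=3, e=sp−y≈105.311371; I≈85.460614, D=e−e_prev≈169.575049; u=5/4·105.311371+1/4·85.460614+2·169.575049≈492.154466; next y=-2/5·(-102.311371)+1/4·492.154466≈163.963165
n=11: y≈163.963165, sp=3, e=sp−y≈-160.963165; I≈-75.502550, D=e−e_prev≈-266.274536; u=5/4·(-160.963165)+1/4·(-75.502550)+2·(-266.274536)≈-752.628666; next y=-2/5·163.963165+1/4·(-752.628666)≈-253.742432

0 3 10.500 0.000
1 3 -3.938 2.625
2 3 17.714 -2.034
3 3 -15.814 5.242
4 3 37.703 -6.050
5 3 -45.257 11.846
6 3 85.969 -16.053
7 3 -118.946 27.913
8 3 203.612 -40.902
9 3 -301.624 67.264
10 3 492.154 -102.311
11 3 -752.629 163.963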